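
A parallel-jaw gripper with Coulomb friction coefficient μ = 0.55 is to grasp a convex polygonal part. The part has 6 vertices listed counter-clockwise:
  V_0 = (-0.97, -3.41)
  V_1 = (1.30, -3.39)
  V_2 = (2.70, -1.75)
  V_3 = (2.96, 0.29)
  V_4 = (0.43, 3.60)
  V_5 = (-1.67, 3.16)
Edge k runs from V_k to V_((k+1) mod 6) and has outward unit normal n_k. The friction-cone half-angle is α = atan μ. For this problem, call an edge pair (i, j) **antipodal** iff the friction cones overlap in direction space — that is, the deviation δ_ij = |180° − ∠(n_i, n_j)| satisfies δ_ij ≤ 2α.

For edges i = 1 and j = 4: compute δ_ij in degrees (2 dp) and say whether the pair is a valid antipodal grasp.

δ = 37.68°, valid

α = atan 0.55 = 28.81°;  2α = 57.62°
edge 1: e_1 = (+1.40, +1.64);  n_1 = (+0.7606, -0.6493)
edge 4: e_4 = (-2.10, -0.44);  n_4 = (-0.2051, +0.9787)
∠(n_1, n_4) = 142.32°
δ = |180° − 142.32°| = 37.68°
37.68° ≤ 2α = 57.62°  →  valid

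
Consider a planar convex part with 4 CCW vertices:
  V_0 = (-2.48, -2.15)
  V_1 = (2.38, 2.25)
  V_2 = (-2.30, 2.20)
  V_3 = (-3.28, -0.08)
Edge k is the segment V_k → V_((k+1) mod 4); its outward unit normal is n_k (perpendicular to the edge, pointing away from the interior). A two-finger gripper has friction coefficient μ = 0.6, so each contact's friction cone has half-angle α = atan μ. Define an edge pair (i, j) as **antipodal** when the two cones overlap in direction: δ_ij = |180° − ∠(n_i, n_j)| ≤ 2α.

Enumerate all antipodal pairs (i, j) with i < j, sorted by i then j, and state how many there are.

count = 2; pairs: (0,1), (0,2)

α = atan 0.6 = 30.96°;  2α = 61.93°
n_0 = (+0.6712, -0.7413)
n_1 = (-0.0107, +0.9999)
n_2 = (-0.9187, +0.3949)
n_3 = (-0.9328, -0.3605)
  (0,1): δ = 41.54°  ✓
  (0,2): δ = 24.58°  ✓
  (0,3): δ = 68.97°  ·
  (1,2): δ = 113.87°  ·
  (1,3): δ = 69.48°  ·
  (2,3): δ = 135.61°  ·
antipodal pairs: 2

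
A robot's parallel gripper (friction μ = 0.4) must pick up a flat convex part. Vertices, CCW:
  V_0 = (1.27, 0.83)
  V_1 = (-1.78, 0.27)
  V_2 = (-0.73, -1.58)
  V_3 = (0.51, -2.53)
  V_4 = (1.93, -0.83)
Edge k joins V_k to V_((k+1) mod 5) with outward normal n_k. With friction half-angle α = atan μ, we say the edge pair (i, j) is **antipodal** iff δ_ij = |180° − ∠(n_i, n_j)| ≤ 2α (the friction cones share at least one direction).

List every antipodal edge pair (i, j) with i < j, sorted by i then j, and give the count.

count = 3; pairs: (0,3), (1,4), (2,4)

α = atan 0.4 = 21.80°;  2α = 43.60°
n_0 = (-0.1806, +0.9836)
n_1 = (-0.8697, -0.4936)
n_2 = (-0.6082, -0.7938)
n_3 = (+0.7675, -0.6411)
n_4 = (+0.9292, +0.3695)
  (0,1): δ = 70.83°  ·
  (0,2): δ = 47.86°  ·
  (0,3): δ = 39.72°  ✓
  (0,4): δ = 101.28°  ·
  (1,2): δ = 157.03°  ·
  (1,3): δ = 69.45°  ·
  (1,4): δ = 7.90°  ✓
  (2,3): δ = 92.42°  ·
  (2,4): δ = 30.86°  ✓
  (3,4): δ = 118.45°  ·
antipodal pairs: 3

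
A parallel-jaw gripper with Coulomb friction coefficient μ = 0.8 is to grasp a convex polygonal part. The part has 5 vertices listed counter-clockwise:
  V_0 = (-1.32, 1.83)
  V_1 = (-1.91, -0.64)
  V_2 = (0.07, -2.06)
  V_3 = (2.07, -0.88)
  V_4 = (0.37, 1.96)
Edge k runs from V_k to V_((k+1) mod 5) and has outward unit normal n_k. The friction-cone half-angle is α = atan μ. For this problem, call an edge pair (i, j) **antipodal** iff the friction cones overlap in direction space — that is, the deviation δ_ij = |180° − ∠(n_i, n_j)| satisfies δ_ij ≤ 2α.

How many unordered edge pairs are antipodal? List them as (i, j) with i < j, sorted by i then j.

count = 5; pairs: (0,2), (0,3), (1,3), (1,4), (2,4)

α = atan 0.8 = 38.66°;  2α = 77.32°
n_0 = (-0.9726, +0.2323)
n_1 = (-0.5828, -0.8126)
n_2 = (+0.5081, -0.8613)
n_3 = (+0.8580, +0.5136)
n_4 = (-0.0767, +0.9971)
  (0,1): δ = 112.21°  ·
  (0,2): δ = 46.03°  ✓
  (0,3): δ = 44.34°  ✓
  (0,4): δ = 107.83°  ·
  (1,2): δ = 113.81°  ·
  (1,3): δ = 23.45°  ✓
  (1,4): δ = 40.05°  ✓
  (2,3): δ = 89.64°  ·
  (2,4): δ = 26.14°  ✓
  (3,4): δ = 116.51°  ·
antipodal pairs: 5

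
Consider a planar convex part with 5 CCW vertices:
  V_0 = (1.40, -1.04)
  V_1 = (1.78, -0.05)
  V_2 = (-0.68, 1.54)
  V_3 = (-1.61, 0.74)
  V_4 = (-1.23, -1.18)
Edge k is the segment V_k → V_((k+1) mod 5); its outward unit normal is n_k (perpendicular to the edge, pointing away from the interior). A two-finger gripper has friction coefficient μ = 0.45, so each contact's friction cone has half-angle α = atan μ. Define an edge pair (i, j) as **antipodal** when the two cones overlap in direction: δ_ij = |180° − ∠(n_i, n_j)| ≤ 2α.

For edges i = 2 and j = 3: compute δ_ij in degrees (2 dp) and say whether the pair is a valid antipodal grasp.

δ = 119.51°, invalid

α = atan 0.45 = 24.23°;  2α = 48.46°
edge 2: e_2 = (-0.93, -0.80);  n_2 = (-0.6521, +0.7581)
edge 3: e_3 = (+0.38, -1.92);  n_3 = (-0.9810, -0.1942)
∠(n_2, n_3) = 60.49°
δ = |180° − 60.49°| = 119.51°
119.51° > 2α = 48.46°  →  invalid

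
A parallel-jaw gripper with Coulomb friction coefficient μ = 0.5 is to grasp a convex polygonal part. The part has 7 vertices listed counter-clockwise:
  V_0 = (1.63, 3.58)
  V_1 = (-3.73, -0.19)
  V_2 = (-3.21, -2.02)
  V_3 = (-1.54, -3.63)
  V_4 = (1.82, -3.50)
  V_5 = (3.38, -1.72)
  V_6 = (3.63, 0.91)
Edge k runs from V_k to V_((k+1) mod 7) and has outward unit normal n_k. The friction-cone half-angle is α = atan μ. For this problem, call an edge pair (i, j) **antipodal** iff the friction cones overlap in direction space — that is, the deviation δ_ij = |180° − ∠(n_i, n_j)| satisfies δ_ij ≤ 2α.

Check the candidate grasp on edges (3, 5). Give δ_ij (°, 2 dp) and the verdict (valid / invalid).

δ = 97.65°, invalid

α = atan 0.5 = 26.57°;  2α = 53.13°
edge 3: e_3 = (+3.36, +0.13);  n_3 = (+0.0387, -0.9993)
edge 5: e_5 = (+0.25, +2.63);  n_5 = (+0.9955, -0.0946)
∠(n_3, n_5) = 82.35°
δ = |180° − 82.35°| = 97.65°
97.65° > 2α = 53.13°  →  invalid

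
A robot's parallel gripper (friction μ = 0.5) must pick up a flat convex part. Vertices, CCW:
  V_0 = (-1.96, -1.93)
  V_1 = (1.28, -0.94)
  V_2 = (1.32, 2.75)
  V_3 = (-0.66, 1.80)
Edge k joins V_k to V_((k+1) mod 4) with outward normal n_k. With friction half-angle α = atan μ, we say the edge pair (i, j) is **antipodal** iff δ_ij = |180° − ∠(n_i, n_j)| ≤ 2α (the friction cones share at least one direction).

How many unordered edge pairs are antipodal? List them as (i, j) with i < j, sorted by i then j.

α = atan 0.5 = 26.57°;  2α = 53.13°
n_0 = (+0.2922, -0.9564)
n_1 = (+0.9999, -0.0108)
n_2 = (-0.4326, +0.9016)
n_3 = (-0.9443, +0.3291)
  (0,1): δ = 107.61°  ·
  (0,2): δ = 8.64°  ✓
  (0,3): δ = 53.79°  ·
  (1,2): δ = 63.75°  ·
  (1,3): δ = 18.59°  ✓
  (2,3): δ = 134.85°  ·
antipodal pairs: 2

count = 2; pairs: (0,2), (1,3)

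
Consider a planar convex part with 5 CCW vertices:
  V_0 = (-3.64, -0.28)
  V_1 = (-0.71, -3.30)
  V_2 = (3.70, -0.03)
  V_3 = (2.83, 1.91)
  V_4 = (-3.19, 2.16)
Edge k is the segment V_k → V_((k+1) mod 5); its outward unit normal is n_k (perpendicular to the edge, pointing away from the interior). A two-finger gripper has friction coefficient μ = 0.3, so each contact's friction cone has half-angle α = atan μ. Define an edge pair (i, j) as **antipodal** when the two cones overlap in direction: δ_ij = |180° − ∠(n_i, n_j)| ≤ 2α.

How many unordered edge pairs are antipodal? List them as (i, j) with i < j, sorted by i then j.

α = atan 0.3 = 16.70°;  2α = 33.40°
n_0 = (-0.7177, -0.6963)
n_1 = (+0.5956, -0.8033)
n_2 = (+0.9124, +0.4092)
n_3 = (+0.0415, +0.9991)
n_4 = (-0.9834, +0.1814)
  (0,1): δ = 97.58°  ·
  (0,2): δ = 19.98°  ✓
  (0,3): δ = 43.49°  ·
  (0,4): δ = 125.42°  ·
  (1,2): δ = 102.40°  ·
  (1,3): δ = 38.93°  ·
  (1,4): δ = 42.99°  ·
  (2,3): δ = 116.53°  ·
  (2,4): δ = 34.60°  ·
  (3,4): δ = 98.07°  ·
antipodal pairs: 1

count = 1; pairs: (0,2)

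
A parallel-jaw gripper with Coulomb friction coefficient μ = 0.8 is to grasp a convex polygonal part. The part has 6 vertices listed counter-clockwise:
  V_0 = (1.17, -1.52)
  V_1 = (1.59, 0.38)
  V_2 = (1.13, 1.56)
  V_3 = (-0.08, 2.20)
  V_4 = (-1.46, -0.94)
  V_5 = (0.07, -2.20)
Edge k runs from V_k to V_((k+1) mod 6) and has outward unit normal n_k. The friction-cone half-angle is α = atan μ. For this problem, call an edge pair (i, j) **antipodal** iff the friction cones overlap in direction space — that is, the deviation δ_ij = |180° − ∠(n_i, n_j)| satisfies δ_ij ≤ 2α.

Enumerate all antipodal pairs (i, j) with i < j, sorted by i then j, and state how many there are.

count = 7; pairs: (0,3), (0,4), (1,3), (1,4), (2,4), (2,5), (3,5)

α = atan 0.8 = 38.66°;  2α = 77.32°
n_0 = (+0.9764, -0.2158)
n_1 = (+0.9317, +0.3632)
n_2 = (+0.4676, +0.8840)
n_3 = (-0.9155, +0.4023)
n_4 = (-0.6357, -0.7719)
n_5 = (+0.5258, -0.8506)
  (0,1): δ = 146.24°  ·
  (0,2): δ = 105.41°  ·
  (0,3): δ = 11.26°  ✓
  (0,4): δ = 62.99°  ✓
  (0,5): δ = 134.19°  ·
  (1,2): δ = 139.17°  ·
  (1,3): δ = 45.02°  ✓
  (1,4): δ = 29.23°  ✓
  (1,5): δ = 100.43°  ·
  (2,3): δ = 85.85°  ·
  (2,4): δ = 11.60°  ✓
  (2,5): δ = 59.60°  ✓
  (3,4): δ = 105.75°  ·
  (3,5): δ = 34.55°  ✓
  (4,5): δ = 108.80°  ·
antipodal pairs: 7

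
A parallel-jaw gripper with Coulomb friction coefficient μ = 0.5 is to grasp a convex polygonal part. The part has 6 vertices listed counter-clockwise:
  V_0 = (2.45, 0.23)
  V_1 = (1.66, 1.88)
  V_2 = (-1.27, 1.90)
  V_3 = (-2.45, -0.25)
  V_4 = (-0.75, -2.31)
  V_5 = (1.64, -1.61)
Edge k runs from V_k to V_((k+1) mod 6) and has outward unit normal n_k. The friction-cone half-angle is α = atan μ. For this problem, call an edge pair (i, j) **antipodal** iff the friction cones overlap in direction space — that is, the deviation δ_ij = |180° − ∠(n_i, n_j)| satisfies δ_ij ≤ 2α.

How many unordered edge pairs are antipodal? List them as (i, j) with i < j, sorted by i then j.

count = 5; pairs: (0,3), (1,3), (1,4), (2,4), (2,5)

α = atan 0.5 = 26.57°;  2α = 53.13°
n_0 = (+0.9019, +0.4318)
n_1 = (+0.0068, +1.0000)
n_2 = (-0.8766, +0.4811)
n_3 = (-0.7713, -0.6365)
n_4 = (+0.2811, -0.9597)
n_5 = (+0.9152, -0.4029)
  (0,1): δ = 115.98°  ·
  (0,2): δ = 54.34°  ·
  (0,3): δ = 13.95°  ✓
  (0,4): δ = 80.74°  ·
  (0,5): δ = 130.66°  ·
  (1,2): δ = 118.37°  ·
  (1,3): δ = 50.08°  ✓
  (1,4): δ = 16.72°  ✓
  (1,5): δ = 66.63°  ·
  (2,3): δ = 111.71°  ·
  (2,4): δ = 44.92°  ✓
  (2,5): δ = 5.00°  ✓
  (3,4): δ = 113.21°  ·
  (3,5): δ = 63.29°  ·
  (4,5): δ = 130.08°  ·
antipodal pairs: 5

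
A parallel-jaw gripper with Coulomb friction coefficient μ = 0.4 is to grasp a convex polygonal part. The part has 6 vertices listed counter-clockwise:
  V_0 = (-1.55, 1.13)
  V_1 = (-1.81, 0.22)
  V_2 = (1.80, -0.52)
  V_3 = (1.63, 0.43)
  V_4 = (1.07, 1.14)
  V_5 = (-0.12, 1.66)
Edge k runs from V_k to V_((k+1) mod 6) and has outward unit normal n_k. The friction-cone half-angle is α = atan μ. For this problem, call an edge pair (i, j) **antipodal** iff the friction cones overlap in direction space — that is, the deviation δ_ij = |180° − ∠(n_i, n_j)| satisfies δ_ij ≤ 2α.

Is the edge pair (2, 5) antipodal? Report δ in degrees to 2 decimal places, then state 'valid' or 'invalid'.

δ = 79.81°, invalid

α = atan 0.4 = 21.80°;  2α = 43.60°
edge 2: e_2 = (-0.17, +0.95);  n_2 = (+0.9844, +0.1761)
edge 5: e_5 = (-1.43, -0.53);  n_5 = (-0.3475, +0.9377)
∠(n_2, n_5) = 100.19°
δ = |180° − 100.19°| = 79.81°
79.81° > 2α = 43.60°  →  invalid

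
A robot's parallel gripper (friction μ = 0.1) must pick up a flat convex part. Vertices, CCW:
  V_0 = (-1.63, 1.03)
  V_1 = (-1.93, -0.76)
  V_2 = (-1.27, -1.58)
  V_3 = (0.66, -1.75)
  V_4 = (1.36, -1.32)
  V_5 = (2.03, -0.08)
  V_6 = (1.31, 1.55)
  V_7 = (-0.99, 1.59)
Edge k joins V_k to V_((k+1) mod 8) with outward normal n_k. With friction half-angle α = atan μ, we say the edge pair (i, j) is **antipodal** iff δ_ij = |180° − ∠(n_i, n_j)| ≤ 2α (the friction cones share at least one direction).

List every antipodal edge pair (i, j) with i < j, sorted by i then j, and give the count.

count = 2; pairs: (2,6), (3,7)

α = atan 0.1 = 5.71°;  2α = 11.42°
n_0 = (-0.9862, +0.1653)
n_1 = (-0.7790, -0.6270)
n_2 = (-0.0877, -0.9961)
n_3 = (+0.5234, -0.8521)
n_4 = (+0.8798, -0.4754)
n_5 = (+0.9147, +0.4041)
n_6 = (+0.0174, +0.9998)
n_7 = (-0.6585, +0.7526)
  (0,1): δ = 131.66°  ·
  (0,2): δ = 85.52°  ·
  (0,3): δ = 48.92°  ·
  (0,4): δ = 18.87°  ·
  (0,5): δ = 33.35°  ·
  (0,6): δ = 98.52°  ·
  (0,7): δ = 140.70°  ·
  (1,2): δ = 133.86°  ·
  (1,3): δ = 97.27°  ·
  (1,4): δ = 67.21°  ·
  (1,5): δ = 15.00°  ·
  (1,6): δ = 50.17°  ·
  (1,7): δ = 92.36°  ·
  (2,3): δ = 143.40°  ·
  (2,4): δ = 113.35°  ·
  (2,5): δ = 61.13°  ·
  (2,6): δ = 4.04°  ✓
  (2,7): δ = 46.22°  ·
  (3,4): δ = 149.95°  ·
  (3,5): δ = 97.73°  ·
  (3,6): δ = 32.56°  ·
  (3,7): δ = 9.62°  ✓
  (4,5): δ = 127.78°  ·
  (4,6): δ = 62.61°  ·
  (4,7): δ = 20.43°  ·
  (5,6): δ = 114.83°  ·
  (5,7): δ = 72.65°  ·
  (6,7): δ = 137.82°  ·
antipodal pairs: 2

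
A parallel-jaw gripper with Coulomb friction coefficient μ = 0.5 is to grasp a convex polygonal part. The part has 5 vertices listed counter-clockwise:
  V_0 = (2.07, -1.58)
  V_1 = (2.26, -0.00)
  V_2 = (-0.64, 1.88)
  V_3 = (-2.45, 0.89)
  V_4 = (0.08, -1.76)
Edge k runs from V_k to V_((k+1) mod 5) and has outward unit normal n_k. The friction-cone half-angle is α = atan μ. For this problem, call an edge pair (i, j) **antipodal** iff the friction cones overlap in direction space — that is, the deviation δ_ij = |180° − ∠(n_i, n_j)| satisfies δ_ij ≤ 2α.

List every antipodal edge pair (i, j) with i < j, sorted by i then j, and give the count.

count = 4; pairs: (0,3), (1,3), (1,4), (2,4)

α = atan 0.5 = 26.57°;  2α = 53.13°
n_0 = (+0.9928, -0.1194)
n_1 = (+0.5440, +0.8391)
n_2 = (-0.4799, +0.8773)
n_3 = (-0.7233, -0.6905)
n_4 = (+0.0901, -0.9959)
  (0,1): δ = 116.10°  ·
  (0,2): δ = 54.47°  ·
  (0,3): δ = 50.53°  ✓
  (0,4): δ = 102.03°  ·
  (1,2): δ = 118.37°  ·
  (1,3): δ = 13.37°  ✓
  (1,4): δ = 38.12°  ✓
  (2,3): δ = 75.00°  ·
  (2,4): δ = 23.51°  ✓
  (3,4): δ = 128.50°  ·
antipodal pairs: 4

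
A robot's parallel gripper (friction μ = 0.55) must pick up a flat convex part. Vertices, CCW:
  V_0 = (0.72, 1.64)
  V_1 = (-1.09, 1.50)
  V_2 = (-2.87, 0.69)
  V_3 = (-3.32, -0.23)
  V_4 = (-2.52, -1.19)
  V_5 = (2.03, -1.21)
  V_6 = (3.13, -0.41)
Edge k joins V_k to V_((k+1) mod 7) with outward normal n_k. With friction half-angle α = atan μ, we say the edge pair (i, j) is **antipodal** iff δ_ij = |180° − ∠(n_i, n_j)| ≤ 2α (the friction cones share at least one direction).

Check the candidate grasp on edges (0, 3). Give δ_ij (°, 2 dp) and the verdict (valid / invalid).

α = atan 0.55 = 28.81°;  2α = 57.62°
edge 0: e_0 = (-1.81, -0.14);  n_0 = (-0.0771, +0.9970)
edge 3: e_3 = (+0.80, -0.96);  n_3 = (-0.7682, -0.6402)
∠(n_0, n_3) = 125.38°
δ = |180° − 125.38°| = 54.62°
54.62° ≤ 2α = 57.62°  →  valid

δ = 54.62°, valid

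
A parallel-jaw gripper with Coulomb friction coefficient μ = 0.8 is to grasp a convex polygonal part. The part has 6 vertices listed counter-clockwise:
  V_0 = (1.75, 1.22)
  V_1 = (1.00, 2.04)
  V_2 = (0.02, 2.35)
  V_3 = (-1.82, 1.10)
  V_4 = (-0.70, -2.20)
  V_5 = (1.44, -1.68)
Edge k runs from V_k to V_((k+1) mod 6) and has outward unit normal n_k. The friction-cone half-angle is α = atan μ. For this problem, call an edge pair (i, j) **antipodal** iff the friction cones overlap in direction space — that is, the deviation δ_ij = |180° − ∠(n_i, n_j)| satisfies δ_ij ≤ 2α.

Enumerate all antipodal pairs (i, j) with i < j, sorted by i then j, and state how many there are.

count = 7; pairs: (0,3), (0,4), (1,3), (1,4), (2,4), (2,5), (3,5)

α = atan 0.8 = 38.66°;  2α = 77.32°
n_0 = (+0.7379, +0.6749)
n_1 = (+0.3016, +0.9534)
n_2 = (-0.5619, +0.8272)
n_3 = (-0.9469, -0.3214)
n_4 = (+0.2361, -0.9717)
n_5 = (+0.9943, -0.1063)
  (0,1): δ = 150.00°  ·
  (0,2): δ = 98.26°  ·
  (0,3): δ = 23.70°  ✓
  (0,4): δ = 61.21°  ✓
  (0,5): δ = 131.45°  ·
  (1,2): δ = 128.26°  ·
  (1,3): δ = 53.70°  ✓
  (1,4): δ = 31.21°  ✓
  (1,5): δ = 101.45°  ·
  (2,3): δ = 105.44°  ·
  (2,4): δ = 20.53°  ✓
  (2,5): δ = 49.71°  ✓
  (3,4): δ = 95.09°  ·
  (3,5): δ = 24.85°  ✓
  (4,5): δ = 109.76°  ·
antipodal pairs: 7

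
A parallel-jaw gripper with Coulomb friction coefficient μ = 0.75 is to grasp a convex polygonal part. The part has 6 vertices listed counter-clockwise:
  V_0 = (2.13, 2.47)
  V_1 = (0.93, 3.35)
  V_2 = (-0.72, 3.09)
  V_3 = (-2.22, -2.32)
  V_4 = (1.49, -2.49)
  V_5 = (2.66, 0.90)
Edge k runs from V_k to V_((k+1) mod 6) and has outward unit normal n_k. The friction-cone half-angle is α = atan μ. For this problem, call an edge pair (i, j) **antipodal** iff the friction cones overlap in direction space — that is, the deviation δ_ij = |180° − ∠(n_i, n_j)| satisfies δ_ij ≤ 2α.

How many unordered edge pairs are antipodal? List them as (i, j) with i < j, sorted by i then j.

count = 7; pairs: (0,2), (0,3), (1,3), (1,4), (2,4), (2,5), (3,5)

α = atan 0.75 = 36.87°;  2α = 73.74°
n_0 = (+0.5914, +0.8064)
n_1 = (-0.1557, +0.9878)
n_2 = (-0.9636, +0.2672)
n_3 = (-0.0458, -0.9990)
n_4 = (+0.9453, -0.3262)
n_5 = (+0.9475, +0.3198)
  (0,1): δ = 134.79°  ·
  (0,2): δ = 69.24°  ✓
  (0,3): δ = 33.63°  ✓
  (0,4): δ = 107.21°  ·
  (0,5): δ = 144.91°  ·
  (1,2): δ = 114.45°  ·
  (1,3): δ = 11.58°  ✓
  (1,4): δ = 62.00°  ✓
  (1,5): δ = 99.70°  ·
  (2,3): δ = 77.13°  ·
  (2,4): δ = 3.54°  ✓
  (2,5): δ = 34.15°  ✓
  (3,4): δ = 106.42°  ·
  (3,5): δ = 68.72°  ✓
  (4,5): δ = 142.31°  ·
antipodal pairs: 7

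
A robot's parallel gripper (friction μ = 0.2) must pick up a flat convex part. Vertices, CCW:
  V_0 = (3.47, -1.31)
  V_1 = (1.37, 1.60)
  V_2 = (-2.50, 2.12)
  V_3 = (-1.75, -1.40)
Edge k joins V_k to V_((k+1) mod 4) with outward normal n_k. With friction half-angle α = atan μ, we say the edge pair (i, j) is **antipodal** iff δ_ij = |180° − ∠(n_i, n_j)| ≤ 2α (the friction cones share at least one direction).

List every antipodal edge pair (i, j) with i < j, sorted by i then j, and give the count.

α = atan 0.2 = 11.31°;  2α = 22.62°
n_0 = (+0.8109, +0.5852)
n_1 = (+0.1332, +0.9911)
n_2 = (-0.9780, -0.2084)
n_3 = (+0.0172, -0.9999)
  (0,1): δ = 133.47°  ·
  (0,2): δ = 23.79°  ·
  (0,3): δ = 55.17°  ·
  (1,2): δ = 70.32°  ·
  (1,3): δ = 8.64°  ✓
  (2,3): δ = 101.04°  ·
antipodal pairs: 1

count = 1; pairs: (1,3)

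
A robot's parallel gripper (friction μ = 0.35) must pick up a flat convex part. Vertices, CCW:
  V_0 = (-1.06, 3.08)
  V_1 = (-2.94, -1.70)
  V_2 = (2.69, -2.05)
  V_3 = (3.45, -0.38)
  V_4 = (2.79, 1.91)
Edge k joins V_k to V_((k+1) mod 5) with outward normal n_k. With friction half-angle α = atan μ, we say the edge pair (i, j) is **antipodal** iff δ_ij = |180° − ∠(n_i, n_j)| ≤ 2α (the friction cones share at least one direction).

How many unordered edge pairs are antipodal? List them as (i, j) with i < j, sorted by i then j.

count = 3; pairs: (0,2), (0,3), (1,4)

α = atan 0.35 = 19.29°;  2α = 38.58°
n_0 = (-0.9306, +0.3660)
n_1 = (-0.0620, -0.9981)
n_2 = (+0.9102, -0.4142)
n_3 = (+0.9609, +0.2769)
n_4 = (+0.2908, +0.9568)
  (0,1): δ = 72.09°  ·
  (0,2): δ = 3.00°  ✓
  (0,3): δ = 37.55°  ✓
  (0,4): δ = 94.57°  ·
  (1,2): δ = 110.91°  ·
  (1,3): δ = 70.37°  ·
  (1,4): δ = 13.35°  ✓
  (2,3): δ = 139.45°  ·
  (2,4): δ = 82.43°  ·
  (3,4): δ = 122.98°  ·
antipodal pairs: 3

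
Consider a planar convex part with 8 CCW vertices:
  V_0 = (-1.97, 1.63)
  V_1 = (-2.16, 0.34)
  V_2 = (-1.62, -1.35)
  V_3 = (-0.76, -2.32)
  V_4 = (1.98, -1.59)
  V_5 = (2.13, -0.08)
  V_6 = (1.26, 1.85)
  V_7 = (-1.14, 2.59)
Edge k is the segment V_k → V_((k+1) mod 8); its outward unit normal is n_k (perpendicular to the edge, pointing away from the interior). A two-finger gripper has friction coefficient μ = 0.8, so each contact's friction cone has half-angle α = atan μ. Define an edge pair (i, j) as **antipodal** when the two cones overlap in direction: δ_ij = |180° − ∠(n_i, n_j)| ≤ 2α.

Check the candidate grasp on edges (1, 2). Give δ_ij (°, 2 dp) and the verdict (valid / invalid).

δ = 156.16°, invalid

α = atan 0.8 = 38.66°;  2α = 77.32°
edge 1: e_1 = (+0.54, -1.69);  n_1 = (-0.9526, -0.3044)
edge 2: e_2 = (+0.86, -0.97);  n_2 = (-0.7483, -0.6634)
∠(n_1, n_2) = 23.84°
δ = |180° − 23.84°| = 156.16°
156.16° > 2α = 77.32°  →  invalid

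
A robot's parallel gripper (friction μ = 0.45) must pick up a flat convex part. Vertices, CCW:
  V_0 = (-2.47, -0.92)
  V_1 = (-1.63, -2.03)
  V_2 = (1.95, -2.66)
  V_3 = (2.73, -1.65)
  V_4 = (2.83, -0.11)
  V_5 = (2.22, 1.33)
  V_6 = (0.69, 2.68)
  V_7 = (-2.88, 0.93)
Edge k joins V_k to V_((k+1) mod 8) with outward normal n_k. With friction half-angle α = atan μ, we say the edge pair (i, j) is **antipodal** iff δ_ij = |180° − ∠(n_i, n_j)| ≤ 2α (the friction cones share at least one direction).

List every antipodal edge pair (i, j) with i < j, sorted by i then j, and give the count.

count = 9; pairs: (0,3), (0,4), (0,5), (1,5), (1,6), (2,6), (3,7), (4,7), (5,7)

α = atan 0.45 = 24.23°;  2α = 48.46°
n_0 = (-0.7974, -0.6034)
n_1 = (-0.1733, -0.9849)
n_2 = (+0.7915, -0.6112)
n_3 = (+0.9979, -0.0648)
n_4 = (+0.9208, +0.3901)
n_5 = (+0.6616, +0.7498)
n_6 = (-0.4402, +0.8979)
n_7 = (-0.9763, -0.2164)
  (0,1): δ = 137.10°  ·
  (0,2): δ = 74.79°  ·
  (0,3): δ = 40.83°  ✓
  (0,4): δ = 14.16°  ✓
  (0,5): δ = 11.46°  ✓
  (0,6): δ = 79.00°  ·
  (0,7): δ = 155.38°  ·
  (1,2): δ = 117.70°  ·
  (1,3): δ = 83.73°  ·
  (1,4): δ = 57.06°  ·
  (1,5): δ = 31.44°  ✓
  (1,6): δ = 36.09°  ✓
  (1,7): δ = 112.48°  ·
  (2,3): δ = 146.04°  ·
  (2,4): δ = 119.36°  ·
  (2,5): δ = 93.75°  ·
  (2,6): δ = 26.21°  ✓
  (2,7): δ = 50.17°  ·
  (3,4): δ = 153.33°  ·
  (3,5): δ = 127.71°  ·
  (3,6): δ = 60.17°  ·
  (3,7): δ = 16.21°  ✓
  (4,5): δ = 154.38°  ·
  (4,6): δ = 86.84°  ·
  (4,7): δ = 10.46°  ✓
  (5,6): δ = 112.46°  ·
  (5,7): δ = 36.08°  ✓
  (6,7): δ = 103.62°  ·
antipodal pairs: 9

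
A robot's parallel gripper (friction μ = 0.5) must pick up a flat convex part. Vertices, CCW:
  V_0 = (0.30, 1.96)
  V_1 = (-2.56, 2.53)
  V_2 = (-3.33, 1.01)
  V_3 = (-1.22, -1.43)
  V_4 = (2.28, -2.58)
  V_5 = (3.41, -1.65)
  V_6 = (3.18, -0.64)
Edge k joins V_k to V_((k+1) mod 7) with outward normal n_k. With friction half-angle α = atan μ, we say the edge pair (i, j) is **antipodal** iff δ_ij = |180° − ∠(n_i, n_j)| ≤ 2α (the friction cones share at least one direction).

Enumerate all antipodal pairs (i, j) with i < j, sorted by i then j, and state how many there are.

α = atan 0.5 = 26.57°;  2α = 53.13°
n_0 = (+0.1955, +0.9807)
n_1 = (-0.8921, +0.4519)
n_2 = (-0.7564, -0.6541)
n_3 = (-0.3122, -0.9500)
n_4 = (+0.6355, -0.7721)
n_5 = (+0.9750, +0.2220)
n_6 = (+0.6701, +0.7423)
  (0,1): δ = 105.59°  ·
  (0,2): δ = 37.88°  ✓
  (0,3): δ = 6.92°  ✓
  (0,4): δ = 50.73°  ✓
  (0,5): δ = 114.10°  ·
  (0,6): δ = 149.20°  ·
  (1,2): δ = 112.28°  ·
  (1,3): δ = 81.32°  ·
  (1,4): δ = 23.68°  ✓
  (1,5): δ = 39.69°  ✓
  (1,6): δ = 74.79°  ·
  (2,3): δ = 149.04°  ·
  (2,4): δ = 91.40°  ·
  (2,5): δ = 28.02°  ✓
  (2,6): δ = 7.07°  ✓
  (3,4): δ = 122.36°  ·
  (3,5): δ = 58.98°  ·
  (3,6): δ = 23.89°  ✓
  (4,5): δ = 116.63°  ·
  (4,6): δ = 81.53°  ·
  (5,6): δ = 144.90°  ·
antipodal pairs: 8

count = 8; pairs: (0,2), (0,3), (0,4), (1,4), (1,5), (2,5), (2,6), (3,6)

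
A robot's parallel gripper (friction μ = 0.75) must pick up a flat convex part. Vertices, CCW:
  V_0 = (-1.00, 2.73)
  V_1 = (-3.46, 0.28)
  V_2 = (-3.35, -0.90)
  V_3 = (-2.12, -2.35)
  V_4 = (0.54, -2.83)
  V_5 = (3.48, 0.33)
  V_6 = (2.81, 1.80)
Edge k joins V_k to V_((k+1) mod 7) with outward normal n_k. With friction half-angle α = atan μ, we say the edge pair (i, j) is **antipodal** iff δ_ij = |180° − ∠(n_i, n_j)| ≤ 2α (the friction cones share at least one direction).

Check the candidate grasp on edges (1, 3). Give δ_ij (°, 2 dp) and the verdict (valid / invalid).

δ = 105.55°, invalid

α = atan 0.75 = 36.87°;  2α = 73.74°
edge 1: e_1 = (+0.11, -1.18);  n_1 = (-0.9957, -0.0928)
edge 3: e_3 = (+2.66, -0.48);  n_3 = (-0.1776, -0.9841)
∠(n_1, n_3) = 74.45°
δ = |180° − 74.45°| = 105.55°
105.55° > 2α = 73.74°  →  invalid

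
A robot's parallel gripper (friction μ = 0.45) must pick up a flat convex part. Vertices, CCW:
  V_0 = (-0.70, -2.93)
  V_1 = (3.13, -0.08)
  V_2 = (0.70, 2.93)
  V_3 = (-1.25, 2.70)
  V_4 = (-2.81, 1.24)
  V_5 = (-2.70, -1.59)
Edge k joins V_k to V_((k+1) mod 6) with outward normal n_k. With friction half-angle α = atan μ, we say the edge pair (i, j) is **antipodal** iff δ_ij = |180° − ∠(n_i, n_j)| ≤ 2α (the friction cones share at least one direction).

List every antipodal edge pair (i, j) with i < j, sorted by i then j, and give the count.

count = 5; pairs: (0,2), (0,3), (1,4), (1,5), (2,5)

α = atan 0.45 = 24.23°;  2α = 48.46°
n_0 = (+0.5970, -0.8023)
n_1 = (+0.7781, +0.6282)
n_2 = (-0.1171, +0.9931)
n_3 = (-0.6833, +0.7301)
n_4 = (-0.9992, -0.0388)
n_5 = (-0.5566, -0.8308)
  (0,1): δ = 87.74°  ·
  (0,2): δ = 29.93°  ✓
  (0,3): δ = 6.45°  ✓
  (0,4): δ = 55.57°  ·
  (0,5): δ = 109.52°  ·
  (1,2): δ = 122.19°  ·
  (1,3): δ = 85.81°  ·
  (1,4): δ = 36.69°  ✓
  (1,5): δ = 17.26°  ✓
  (2,3): δ = 143.62°  ·
  (2,4): δ = 94.50°  ·
  (2,5): δ = 40.55°  ✓
  (3,4): δ = 130.88°  ·
  (3,5): δ = 76.93°  ·
  (4,5): δ = 126.05°  ·
antipodal pairs: 5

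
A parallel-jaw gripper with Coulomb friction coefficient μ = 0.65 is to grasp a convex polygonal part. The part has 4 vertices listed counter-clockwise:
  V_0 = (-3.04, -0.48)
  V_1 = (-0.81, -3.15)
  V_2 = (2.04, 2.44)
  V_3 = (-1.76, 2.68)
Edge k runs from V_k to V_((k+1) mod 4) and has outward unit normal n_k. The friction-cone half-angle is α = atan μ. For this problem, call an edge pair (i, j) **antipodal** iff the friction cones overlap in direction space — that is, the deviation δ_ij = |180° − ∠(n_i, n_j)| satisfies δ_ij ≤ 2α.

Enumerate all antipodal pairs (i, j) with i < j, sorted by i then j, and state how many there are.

count = 2; pairs: (0,2), (1,3)

α = atan 0.65 = 33.02°;  2α = 66.05°
n_0 = (-0.7675, -0.6410)
n_1 = (+0.8909, -0.4542)
n_2 = (+0.0630, +0.9980)
n_3 = (-0.9268, +0.3754)
  (0,1): δ = 66.88°  ·
  (0,2): δ = 46.52°  ✓
  (0,3): δ = 118.08°  ·
  (1,2): δ = 66.60°  ·
  (1,3): δ = 4.96°  ✓
  (2,3): δ = 108.44°  ·
antipodal pairs: 2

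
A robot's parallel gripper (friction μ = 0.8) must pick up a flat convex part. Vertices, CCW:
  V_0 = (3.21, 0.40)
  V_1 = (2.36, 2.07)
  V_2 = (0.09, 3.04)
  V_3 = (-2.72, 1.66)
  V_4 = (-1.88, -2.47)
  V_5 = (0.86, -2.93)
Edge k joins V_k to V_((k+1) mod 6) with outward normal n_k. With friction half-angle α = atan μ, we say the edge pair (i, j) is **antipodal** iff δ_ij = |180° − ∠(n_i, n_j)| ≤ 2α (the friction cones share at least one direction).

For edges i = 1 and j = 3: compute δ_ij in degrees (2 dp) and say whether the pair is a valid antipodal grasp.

α = atan 0.8 = 38.66°;  2α = 77.32°
edge 1: e_1 = (-2.27, +0.97);  n_1 = (+0.3929, +0.9196)
edge 3: e_3 = (+0.84, -4.13);  n_3 = (-0.9799, -0.1993)
∠(n_1, n_3) = 124.63°
δ = |180° − 124.63°| = 55.37°
55.37° ≤ 2α = 77.32°  →  valid

δ = 55.37°, valid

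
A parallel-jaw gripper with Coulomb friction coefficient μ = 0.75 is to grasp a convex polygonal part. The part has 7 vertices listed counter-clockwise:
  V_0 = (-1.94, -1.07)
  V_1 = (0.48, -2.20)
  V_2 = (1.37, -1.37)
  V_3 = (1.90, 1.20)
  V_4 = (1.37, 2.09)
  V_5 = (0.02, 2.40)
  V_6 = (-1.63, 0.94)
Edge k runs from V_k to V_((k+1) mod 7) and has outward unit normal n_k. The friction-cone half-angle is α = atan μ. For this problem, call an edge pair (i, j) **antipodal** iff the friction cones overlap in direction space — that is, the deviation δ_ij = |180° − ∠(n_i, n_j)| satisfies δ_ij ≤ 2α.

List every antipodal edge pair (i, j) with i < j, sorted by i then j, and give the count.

α = atan 0.75 = 36.87°;  2α = 73.74°
n_0 = (-0.4231, -0.9061)
n_1 = (+0.6820, -0.7313)
n_2 = (+0.9794, -0.2020)
n_3 = (+0.8592, +0.5117)
n_4 = (+0.2238, +0.9746)
n_5 = (-0.6627, +0.7489)
n_6 = (-0.9883, +0.1524)
  (0,1): δ = 111.97°  ·
  (0,2): δ = 76.62°  ·
  (0,3): δ = 34.20°  ✓
  (0,4): δ = 12.10°  ✓
  (0,5): δ = 66.53°  ✓
  (0,6): δ = 106.26°  ·
  (1,2): δ = 144.65°  ·
  (1,3): δ = 102.23°  ·
  (1,4): δ = 55.93°  ✓
  (1,5): δ = 1.50°  ✓
  (1,6): δ = 38.23°  ✓
  (2,3): δ = 137.57°  ·
  (2,4): δ = 91.28°  ·
  (2,5): δ = 36.84°  ✓
  (2,6): δ = 2.88°  ✓
  (3,4): δ = 133.71°  ·
  (3,5): δ = 79.27°  ·
  (3,6): δ = 39.54°  ✓
  (4,5): δ = 125.56°  ·
  (4,6): δ = 85.83°  ·
  (5,6): δ = 140.27°  ·
antipodal pairs: 9

count = 9; pairs: (0,3), (0,4), (0,5), (1,4), (1,5), (1,6), (2,5), (2,6), (3,6)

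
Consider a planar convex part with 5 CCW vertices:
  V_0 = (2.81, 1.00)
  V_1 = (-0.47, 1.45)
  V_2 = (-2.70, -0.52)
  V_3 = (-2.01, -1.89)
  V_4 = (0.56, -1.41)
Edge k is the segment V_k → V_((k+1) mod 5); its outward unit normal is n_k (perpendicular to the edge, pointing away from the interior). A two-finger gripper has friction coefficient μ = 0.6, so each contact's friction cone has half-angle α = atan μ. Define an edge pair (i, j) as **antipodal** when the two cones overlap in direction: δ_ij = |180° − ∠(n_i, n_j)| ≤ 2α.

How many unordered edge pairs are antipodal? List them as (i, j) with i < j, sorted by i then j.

α = atan 0.6 = 30.96°;  2α = 61.93°
n_0 = (+0.1359, +0.9907)
n_1 = (-0.6621, +0.7494)
n_2 = (-0.8931, -0.4498)
n_3 = (+0.1836, -0.9830)
n_4 = (+0.7310, -0.6824)
  (0,1): δ = 130.73°  ·
  (0,2): δ = 55.46°  ✓
  (0,3): δ = 18.39°  ✓
  (0,4): δ = 54.78°  ✓
  (1,2): δ = 104.73°  ·
  (1,3): δ = 30.88°  ✓
  (1,4): δ = 5.51°  ✓
  (2,3): δ = 106.15°  ·
  (2,4): δ = 69.77°  ·
  (3,4): δ = 143.61°  ·
antipodal pairs: 5

count = 5; pairs: (0,2), (0,3), (0,4), (1,3), (1,4)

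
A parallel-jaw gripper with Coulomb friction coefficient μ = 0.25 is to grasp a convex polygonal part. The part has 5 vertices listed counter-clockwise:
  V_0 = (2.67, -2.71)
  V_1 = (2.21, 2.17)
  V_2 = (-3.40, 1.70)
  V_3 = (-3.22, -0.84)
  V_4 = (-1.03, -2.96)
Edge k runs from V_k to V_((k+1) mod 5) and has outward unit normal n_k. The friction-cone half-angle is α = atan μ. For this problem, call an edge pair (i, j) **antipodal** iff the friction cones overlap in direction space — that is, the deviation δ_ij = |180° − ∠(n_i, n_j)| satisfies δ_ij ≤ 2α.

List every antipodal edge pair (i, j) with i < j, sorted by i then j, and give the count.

count = 2; pairs: (0,2), (1,4)

α = atan 0.25 = 14.04°;  2α = 28.07°
n_0 = (+0.9956, +0.0938)
n_1 = (-0.0835, +0.9965)
n_2 = (-0.9975, -0.0707)
n_3 = (-0.6955, -0.7185)
n_4 = (+0.0674, -0.9977)
  (0,1): δ = 90.60°  ·
  (0,2): δ = 1.33°  ✓
  (0,3): δ = 40.55°  ·
  (0,4): δ = 88.48°  ·
  (1,2): δ = 90.74°  ·
  (1,3): δ = 48.86°  ·
  (1,4): δ = 0.92°  ✓
  (2,3): δ = 138.12°  ·
  (2,4): δ = 90.19°  ·
  (3,4): δ = 132.07°  ·
antipodal pairs: 2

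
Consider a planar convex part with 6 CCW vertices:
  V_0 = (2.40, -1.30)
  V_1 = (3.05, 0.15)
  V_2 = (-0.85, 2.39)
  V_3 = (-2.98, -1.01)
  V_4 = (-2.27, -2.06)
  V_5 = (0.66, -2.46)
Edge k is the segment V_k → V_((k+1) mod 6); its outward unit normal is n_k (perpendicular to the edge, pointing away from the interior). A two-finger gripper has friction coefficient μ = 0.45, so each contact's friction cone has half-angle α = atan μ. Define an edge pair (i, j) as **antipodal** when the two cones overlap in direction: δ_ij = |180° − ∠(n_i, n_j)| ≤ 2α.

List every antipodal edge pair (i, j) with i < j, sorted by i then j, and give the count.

count = 4; pairs: (0,2), (1,3), (1,4), (2,5)

α = atan 0.45 = 24.23°;  2α = 48.46°
n_0 = (+0.9125, -0.4091)
n_1 = (+0.4981, +0.8671)
n_2 = (-0.8474, +0.5309)
n_3 = (-0.8284, -0.5602)
n_4 = (-0.1353, -0.9908)
n_5 = (+0.5547, -0.8321)
  (0,1): δ = 95.73°  ·
  (0,2): δ = 7.92°  ✓
  (0,3): δ = 58.21°  ·
  (0,4): δ = 106.37°  ·
  (0,5): δ = 147.84°  ·
  (1,2): δ = 92.19°  ·
  (1,3): δ = 26.06°  ✓
  (1,4): δ = 22.10°  ✓
  (1,5): δ = 63.56°  ·
  (2,3): δ = 113.87°  ·
  (2,4): δ = 65.71°  ·
  (2,5): δ = 24.24°  ✓
  (3,4): δ = 131.84°  ·
  (3,5): δ = 90.38°  ·
  (4,5): δ = 138.54°  ·
antipodal pairs: 4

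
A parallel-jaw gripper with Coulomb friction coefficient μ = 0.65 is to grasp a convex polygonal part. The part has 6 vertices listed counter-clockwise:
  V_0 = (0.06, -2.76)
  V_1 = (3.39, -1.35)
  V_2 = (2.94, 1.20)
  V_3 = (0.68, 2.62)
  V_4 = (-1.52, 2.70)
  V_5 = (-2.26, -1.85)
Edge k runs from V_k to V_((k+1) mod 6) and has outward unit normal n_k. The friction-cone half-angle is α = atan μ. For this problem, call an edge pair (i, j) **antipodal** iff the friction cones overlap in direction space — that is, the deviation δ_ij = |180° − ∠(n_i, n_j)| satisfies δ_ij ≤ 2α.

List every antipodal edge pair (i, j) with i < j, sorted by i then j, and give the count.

count = 7; pairs: (0,2), (0,3), (0,4), (1,4), (1,5), (2,5), (3,5)

α = atan 0.65 = 33.02°;  2α = 66.05°
n_0 = (+0.3899, -0.9209)
n_1 = (+0.9848, +0.1738)
n_2 = (+0.5320, +0.8467)
n_3 = (+0.0363, +0.9993)
n_4 = (-0.9870, +0.1605)
n_5 = (-0.3652, -0.9309)
  (0,1): δ = 102.94°  ·
  (0,2): δ = 55.09°  ✓
  (0,3): δ = 25.03°  ✓
  (0,4): δ = 57.81°  ✓
  (0,5): δ = 135.63°  ·
  (1,2): δ = 132.15°  ·
  (1,3): δ = 102.09°  ·
  (1,4): δ = 19.25°  ✓
  (1,5): δ = 58.57°  ✓
  (2,3): δ = 149.94°  ·
  (2,4): δ = 67.10°  ·
  (2,5): δ = 10.72°  ✓
  (3,4): δ = 97.15°  ·
  (3,5): δ = 19.33°  ✓
  (4,5): δ = 102.18°  ·
antipodal pairs: 7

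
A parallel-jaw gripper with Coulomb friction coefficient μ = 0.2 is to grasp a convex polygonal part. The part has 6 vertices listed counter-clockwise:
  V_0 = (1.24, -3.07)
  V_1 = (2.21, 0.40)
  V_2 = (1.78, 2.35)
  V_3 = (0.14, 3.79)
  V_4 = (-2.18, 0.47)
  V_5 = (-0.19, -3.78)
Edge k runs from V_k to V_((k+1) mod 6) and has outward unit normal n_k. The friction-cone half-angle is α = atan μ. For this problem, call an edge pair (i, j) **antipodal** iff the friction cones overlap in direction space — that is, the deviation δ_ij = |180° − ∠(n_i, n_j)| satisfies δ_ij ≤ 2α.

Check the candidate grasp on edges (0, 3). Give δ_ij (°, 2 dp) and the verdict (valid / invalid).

α = atan 0.2 = 11.31°;  2α = 22.62°
edge 0: e_0 = (+0.97, +3.47);  n_0 = (+0.9631, -0.2692)
edge 3: e_3 = (-2.32, -3.32);  n_3 = (-0.8197, +0.5728)
∠(n_0, n_3) = 160.67°
δ = |180° − 160.67°| = 19.33°
19.33° ≤ 2α = 22.62°  →  valid

δ = 19.33°, valid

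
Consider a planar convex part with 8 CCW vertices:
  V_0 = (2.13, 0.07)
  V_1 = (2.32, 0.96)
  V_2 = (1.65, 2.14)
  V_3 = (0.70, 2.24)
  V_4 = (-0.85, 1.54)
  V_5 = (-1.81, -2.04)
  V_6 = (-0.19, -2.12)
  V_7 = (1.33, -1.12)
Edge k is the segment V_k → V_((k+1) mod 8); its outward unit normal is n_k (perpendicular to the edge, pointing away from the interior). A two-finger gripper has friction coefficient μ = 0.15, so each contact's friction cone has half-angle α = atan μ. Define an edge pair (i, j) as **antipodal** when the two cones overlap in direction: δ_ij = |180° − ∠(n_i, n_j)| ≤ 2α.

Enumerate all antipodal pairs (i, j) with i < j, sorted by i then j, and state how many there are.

α = atan 0.15 = 8.53°;  2α = 17.06°
n_0 = (+0.9780, -0.2088)
n_1 = (+0.8696, +0.4938)
n_2 = (+0.1047, +0.9945)
n_3 = (-0.4116, +0.9114)
n_4 = (-0.9659, +0.2590)
n_5 = (-0.0493, -0.9988)
n_6 = (+0.5496, -0.8354)
n_7 = (+0.8299, -0.5579)
  (0,1): δ = 138.36°  ·
  (0,2): δ = 83.96°  ·
  (0,3): δ = 53.64°  ·
  (0,4): δ = 2.96°  ✓
  (0,5): δ = 99.22°  ·
  (0,6): δ = 135.39°  ·
  (0,7): δ = 158.14°  ·
  (1,2): δ = 125.60°  ·
  (1,3): δ = 95.28°  ·
  (1,4): δ = 44.60°  ·
  (1,5): δ = 57.59°  ·
  (1,6): δ = 93.75°  ·
  (1,7): δ = 116.50°  ·
  (2,3): δ = 149.69°  ·
  (2,4): δ = 99.00°  ·
  (2,5): δ = 3.18°  ✓
  (2,6): δ = 39.35°  ·
  (2,7): δ = 62.10°  ·
  (3,4): δ = 129.32°  ·
  (3,5): δ = 27.13°  ·
  (3,6): δ = 9.04°  ✓
  (3,7): δ = 31.78°  ·
  (4,5): δ = 77.82°  ·
  (4,6): δ = 41.65°  ·
  (4,7): δ = 18.90°  ·
  (5,6): δ = 143.83°  ·
  (5,7): δ = 121.08°  ·
  (6,7): δ = 157.25°  ·
antipodal pairs: 3

count = 3; pairs: (0,4), (2,5), (3,6)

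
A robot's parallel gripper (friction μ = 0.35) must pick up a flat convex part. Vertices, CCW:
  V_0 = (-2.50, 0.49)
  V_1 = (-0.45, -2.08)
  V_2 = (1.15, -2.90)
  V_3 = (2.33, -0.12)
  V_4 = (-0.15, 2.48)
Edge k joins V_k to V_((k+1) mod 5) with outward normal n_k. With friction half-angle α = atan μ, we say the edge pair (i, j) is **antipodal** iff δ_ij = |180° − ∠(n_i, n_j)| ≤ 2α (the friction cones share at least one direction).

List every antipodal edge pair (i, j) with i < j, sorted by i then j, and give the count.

count = 3; pairs: (0,3), (1,3), (2,4)

α = atan 0.35 = 19.29°;  2α = 38.58°
n_0 = (-0.7818, -0.6236)
n_1 = (-0.4561, -0.8899)
n_2 = (+0.9205, -0.3907)
n_3 = (+0.7236, +0.6902)
n_4 = (-0.6462, +0.7631)
  (0,1): δ = 155.71°  ·
  (0,2): δ = 61.58°  ·
  (0,3): δ = 5.07°  ✓
  (0,4): δ = 91.68°  ·
  (1,2): δ = 85.86°  ·
  (1,3): δ = 19.22°  ✓
  (1,4): δ = 67.39°  ·
  (2,3): δ = 113.35°  ·
  (2,4): δ = 26.74°  ✓
  (3,4): δ = 93.39°  ·
antipodal pairs: 3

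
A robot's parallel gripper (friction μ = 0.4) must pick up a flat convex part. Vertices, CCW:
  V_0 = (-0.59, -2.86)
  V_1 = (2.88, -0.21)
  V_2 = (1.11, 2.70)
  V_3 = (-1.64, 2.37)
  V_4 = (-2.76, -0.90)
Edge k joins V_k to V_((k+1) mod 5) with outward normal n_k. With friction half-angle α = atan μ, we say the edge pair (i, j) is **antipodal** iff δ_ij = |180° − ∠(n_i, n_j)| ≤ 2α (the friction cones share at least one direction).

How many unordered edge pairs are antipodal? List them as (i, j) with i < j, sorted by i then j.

count = 3; pairs: (0,2), (0,3), (1,4)

α = atan 0.4 = 21.80°;  2α = 43.60°
n_0 = (+0.6069, -0.7947)
n_1 = (+0.8544, +0.5197)
n_2 = (-0.1191, +0.9929)
n_3 = (-0.9460, +0.3240)
n_4 = (-0.6703, -0.7421)
  (0,1): δ = 96.06°  ·
  (0,2): δ = 30.53°  ✓
  (0,3): δ = 33.72°  ✓
  (0,4): δ = 100.54°  ·
  (1,2): δ = 114.47°  ·
  (1,3): δ = 50.22°  ·
  (1,4): δ = 16.60°  ✓
  (2,3): δ = 115.75°  ·
  (2,4): δ = 48.93°  ·
  (3,4): δ = 113.18°  ·
antipodal pairs: 3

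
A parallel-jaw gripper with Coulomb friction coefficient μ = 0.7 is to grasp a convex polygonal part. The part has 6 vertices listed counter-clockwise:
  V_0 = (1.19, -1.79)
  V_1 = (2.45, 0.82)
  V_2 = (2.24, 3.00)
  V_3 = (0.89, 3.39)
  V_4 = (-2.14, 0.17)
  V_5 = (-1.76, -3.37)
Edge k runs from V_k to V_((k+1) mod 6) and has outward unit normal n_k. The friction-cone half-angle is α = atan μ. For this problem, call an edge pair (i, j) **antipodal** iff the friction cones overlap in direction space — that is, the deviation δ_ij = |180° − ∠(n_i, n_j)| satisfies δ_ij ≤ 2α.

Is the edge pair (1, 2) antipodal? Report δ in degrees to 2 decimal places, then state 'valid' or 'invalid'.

α = atan 0.7 = 34.99°;  2α = 69.98°
edge 1: e_1 = (-0.21, +2.18);  n_1 = (+0.9954, +0.0959)
edge 2: e_2 = (-1.35, +0.39);  n_2 = (+0.2775, +0.9607)
∠(n_1, n_2) = 68.38°
δ = |180° − 68.38°| = 111.62°
111.62° > 2α = 69.98°  →  invalid

δ = 111.62°, invalid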